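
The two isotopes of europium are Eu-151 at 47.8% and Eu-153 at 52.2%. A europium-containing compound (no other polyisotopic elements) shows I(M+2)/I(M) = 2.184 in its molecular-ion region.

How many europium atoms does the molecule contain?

2

The M+2/M ratio from n Eu atoms is n · q/p = n · 0.522/0.478.
n = 2.184 × 0.478/0.522 = 2.00 ≈ 2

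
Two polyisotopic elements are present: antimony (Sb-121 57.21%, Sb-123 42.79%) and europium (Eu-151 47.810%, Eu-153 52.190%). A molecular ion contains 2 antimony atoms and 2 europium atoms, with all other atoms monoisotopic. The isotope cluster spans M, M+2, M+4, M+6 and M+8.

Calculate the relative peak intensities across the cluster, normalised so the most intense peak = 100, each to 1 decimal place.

Antimony pattern (n=2): 0.32729841 : 0.48960318 : 0.18309841
Europium pattern (n=2): 0.22857961 : 0.49904078 : 0.27237961
Convolve the two distributions (both contribute in 2-u steps):
  M: 0.32729841×0.22857961 = 0.074814
  M+2: 0.32729841×0.49904078 + 0.48960318×0.22857961 = 0.275249
  M+4: 0.32729841×0.27237961 + 0.48960318×0.49904078 + 0.18309841×0.22857961 = 0.375334
  M+6: 0.48960318×0.27237961 + 0.18309841×0.49904078 = 0.224731
  M+8: 0.18309841×0.27237961 = 0.049872
Scale to base peak (0.375334) = 100: 19.9 : 73.3 : 100.0 : 59.9 : 13.3

19.9 : 73.3 : 100.0 : 59.9 : 13.3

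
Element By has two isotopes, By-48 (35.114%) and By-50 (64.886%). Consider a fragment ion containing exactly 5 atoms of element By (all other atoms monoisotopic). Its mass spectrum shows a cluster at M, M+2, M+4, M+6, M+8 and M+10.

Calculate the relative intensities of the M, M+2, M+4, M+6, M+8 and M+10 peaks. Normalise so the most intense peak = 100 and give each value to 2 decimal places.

1.58 : 14.64 : 54.12 : 100.00 : 92.39 : 34.15

The 5 By atoms are independent, so intensities follow the terms of (0.35114 + 0.64886)^5.
P(M) = 0.35114^5 = 0.005338
P(M+2) = 5 × 0.35114^4 × 0.64886^1 = 0.049322
P(M+4) = 10 × 0.35114^3 × 0.64886^2 = 0.182282
P(M+6) = 10 × 0.35114^2 × 0.64886^3 = 0.336832
P(M+8) = 5 × 0.35114^1 × 0.64886^4 = 0.311211
P(M+10) = 0.64886^5 = 0.115015
The M+6 peak is largest (0.336832); scaling to 100 gives 1.58 : 14.64 : 54.12 : 100.00 : 92.39 : 34.15.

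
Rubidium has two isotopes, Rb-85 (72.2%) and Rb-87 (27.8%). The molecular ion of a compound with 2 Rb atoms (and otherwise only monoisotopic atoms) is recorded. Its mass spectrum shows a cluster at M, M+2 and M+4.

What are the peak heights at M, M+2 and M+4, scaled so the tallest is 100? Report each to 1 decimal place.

The 2 Rb atoms are independent, so intensities follow the terms of (0.722 + 0.278)^2.
P(M) = 0.722^2 = 0.521284
P(M+2) = 2 × 0.722^1 × 0.278^1 = 0.401432
P(M+4) = 0.278^2 = 0.077284
The M peak is largest (0.521284); scaling to 100 gives 100.0 : 77.0 : 14.8.

100.0 : 77.0 : 14.8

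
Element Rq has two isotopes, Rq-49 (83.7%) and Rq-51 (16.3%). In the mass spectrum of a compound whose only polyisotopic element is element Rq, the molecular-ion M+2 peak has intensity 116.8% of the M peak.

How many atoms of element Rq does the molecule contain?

6

With n Rq atoms, P(M+2)/P(M) = C(n,1)·p^(n−1)q / p^n = n·q/p = n · 0.163/0.837.
n = 1.168 × 0.837/0.163 = 6.00 ≈ 6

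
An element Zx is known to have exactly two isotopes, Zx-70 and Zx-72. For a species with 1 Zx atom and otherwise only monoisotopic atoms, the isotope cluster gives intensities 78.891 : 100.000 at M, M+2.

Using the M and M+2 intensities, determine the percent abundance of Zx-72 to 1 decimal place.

55.9%

If p is the fraction of Zx that is Zx-70, then I(M+2)/I(M) = [C(1,1)·p^0·(1−p)] / p^1 = 1·(1−p)/p = 100.000/78.891 = 1.2676
(1−p)/p = 1.2676/1 = 1.2676  ⇒  p = 1/(1 + 1.2676) = 0.4410
Zx-70: 44.1%, Zx-72: 55.9%.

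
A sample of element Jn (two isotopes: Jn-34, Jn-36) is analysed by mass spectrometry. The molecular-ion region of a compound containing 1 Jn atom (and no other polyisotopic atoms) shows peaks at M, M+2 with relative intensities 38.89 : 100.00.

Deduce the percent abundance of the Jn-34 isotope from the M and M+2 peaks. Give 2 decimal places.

28.00%

If p is the fraction of Jn that is Jn-34, then I(M+2)/I(M) = [C(1,1)·p^0·(1−p)] / p^1 = 1·(1−p)/p = 100.00/38.89 = 2.5714
(1−p)/p = 2.5714/1 = 2.5714  ⇒  p = 1/(1 + 2.5714) = 0.2800
Jn-34: 28.00%, Jn-36: 72.00%.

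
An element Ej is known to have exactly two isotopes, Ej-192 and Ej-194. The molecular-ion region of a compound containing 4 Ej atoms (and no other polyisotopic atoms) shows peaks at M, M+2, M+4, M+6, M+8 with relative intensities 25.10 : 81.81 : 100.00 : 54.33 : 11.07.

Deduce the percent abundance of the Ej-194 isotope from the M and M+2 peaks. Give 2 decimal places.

44.90%

If p is the fraction of Ej that is Ej-192, then I(M+2)/I(M) = [C(4,1)·p^3·(1−p)] / p^4 = 4·(1−p)/p = 81.81/25.10 = 3.2594
(1−p)/p = 3.2594/4 = 0.8148  ⇒  p = 1/(1 + 0.8148) = 0.5510
Ej-192: 55.10%, Ej-194: 44.90%.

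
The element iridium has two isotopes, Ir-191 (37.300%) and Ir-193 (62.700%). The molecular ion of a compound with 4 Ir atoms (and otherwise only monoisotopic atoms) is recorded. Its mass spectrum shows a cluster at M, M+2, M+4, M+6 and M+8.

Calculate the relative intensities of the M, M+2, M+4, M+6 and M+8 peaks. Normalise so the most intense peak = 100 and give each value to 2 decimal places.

5.26 : 35.39 : 89.23 : 100.00 : 42.02

The 4 Ir atoms are independent, so intensities follow the terms of (0.37300 + 0.62700)^4.
P(M) = 0.37300^4 = 0.019357
P(M+2) = 4 × 0.37300^3 × 0.62700^1 = 0.130153
P(M+4) = 6 × 0.37300^2 × 0.62700^2 = 0.328174
P(M+6) = 4 × 0.37300^1 × 0.62700^3 = 0.367766
P(M+8) = 0.62700^4 = 0.154550
The M+6 peak is largest (0.367766); scaling to 100 gives 5.26 : 35.39 : 89.23 : 100.00 : 42.02.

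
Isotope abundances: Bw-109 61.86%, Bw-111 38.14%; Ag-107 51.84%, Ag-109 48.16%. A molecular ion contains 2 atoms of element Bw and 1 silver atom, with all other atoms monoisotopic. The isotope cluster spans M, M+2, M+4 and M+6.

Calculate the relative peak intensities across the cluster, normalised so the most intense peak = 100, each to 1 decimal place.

46.3 : 100.0 : 70.6 : 16.3

Element Bw pattern (n=2): 0.38266596 : 0.47186808 : 0.14546596
Silver pattern (n=1): 0.5184 : 0.4816
Convolve the two distributions (both contribute in 2-u steps):
  M: 0.38266596×0.5184 = 0.198374
  M+2: 0.38266596×0.4816 + 0.47186808×0.5184 = 0.428908
  M+4: 0.47186808×0.4816 + 0.14546596×0.5184 = 0.302661
  M+6: 0.14546596×0.4816 = 0.070056
Scale to base peak (0.428908) = 100: 46.3 : 100.0 : 70.6 : 16.3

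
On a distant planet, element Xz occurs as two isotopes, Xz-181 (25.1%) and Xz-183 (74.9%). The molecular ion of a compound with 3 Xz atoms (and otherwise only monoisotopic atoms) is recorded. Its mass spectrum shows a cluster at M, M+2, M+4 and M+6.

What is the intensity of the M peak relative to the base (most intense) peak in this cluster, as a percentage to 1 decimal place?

3.7%

(0.251 + 0.749)^3 gives M 0.0158, M+2 0.1416, M+4 0.4224, M+6 0.4202; the largest is M+4.
P(M+4) = C(3,2) × 0.251^1 × 0.749^2 = 3 × 0.2510 × 0.561001 = 0.422434 (base)
P(M) = C(3,0) × 0.251^3 × 0.749^0 = 1 × 0.01581325 × 1.0000 = 0.015813
Relative intensity = 0.015813 / 0.422434 × 100 = 3.7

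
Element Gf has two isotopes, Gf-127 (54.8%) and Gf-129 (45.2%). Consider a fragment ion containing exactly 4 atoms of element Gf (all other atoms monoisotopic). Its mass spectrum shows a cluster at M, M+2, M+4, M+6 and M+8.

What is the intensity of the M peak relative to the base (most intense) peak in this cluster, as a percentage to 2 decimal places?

(0.548 + 0.452)^4 gives M 0.0902, M+2 0.2975, M+4 0.3681, M+6 0.2024, M+8 0.0417; the largest is M+4.
P(M+4) = C(4,2) × 0.548^2 × 0.452^2 = 6 × 0.300304 × 0.204304 = 0.368120 (base)
P(M) = C(4,0) × 0.548^4 × 0.452^0 = 1 × 0.09018249 × 1.0000 = 0.090182
Relative intensity = 0.090182 / 0.368120 × 100 = 24.50

24.50%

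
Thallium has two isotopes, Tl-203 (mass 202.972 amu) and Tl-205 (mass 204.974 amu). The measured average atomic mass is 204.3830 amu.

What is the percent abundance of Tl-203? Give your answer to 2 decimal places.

Writing the weighted mean with unknown fraction x of Tl-203:
202.972·x + 204.974·(1 − x) = 204.3830
(202.972 − 204.974)·x = 204.3830 − 204.974
x = -0.5910 / -2.002 = 0.29520 → 29.52% Tl-203, 70.48% Tl-205.

29.52%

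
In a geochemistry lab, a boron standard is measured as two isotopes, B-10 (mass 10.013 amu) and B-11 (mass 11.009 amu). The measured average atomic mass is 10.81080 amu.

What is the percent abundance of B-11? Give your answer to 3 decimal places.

Let x be the fractional abundance of B-10; then B-11 has abundance 1 − x.
10.013·x + 11.009·(1 − x) = 10.81080
(10.013 − 11.009)·x = 10.81080 − 11.009
x = -0.19820 / -0.996 = 0.19900 → 19.900% B-10, 80.100% B-11.

80.100%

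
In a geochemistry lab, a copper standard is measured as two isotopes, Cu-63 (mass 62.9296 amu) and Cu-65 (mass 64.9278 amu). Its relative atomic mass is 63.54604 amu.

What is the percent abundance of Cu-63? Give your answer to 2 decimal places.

Let x be the fractional abundance of Cu-63; then Cu-65 has abundance 1 − x.
62.9296·x + 64.9278·(1 − x) = 63.54604
(62.9296 − 64.9278)·x = 63.54604 − 64.9278
x = -1.38176 / -1.9982 = 0.69150 → 69.15% Cu-63, 30.85% Cu-65.

69.15%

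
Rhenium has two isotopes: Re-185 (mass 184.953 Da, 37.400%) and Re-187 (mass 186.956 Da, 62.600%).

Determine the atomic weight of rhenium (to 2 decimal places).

Ar = Σ fᵢ·mᵢ = 0.37400 × 184.953 + 0.62600 × 186.956
= 69.1724 + 117.0345 = 186.2069 Da

186.21 Da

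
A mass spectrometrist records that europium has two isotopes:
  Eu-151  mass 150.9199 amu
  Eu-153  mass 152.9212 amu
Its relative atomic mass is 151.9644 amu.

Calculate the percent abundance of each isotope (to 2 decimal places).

Eu-151: 47.81%, Eu-153: 52.19%

Let x be the fractional abundance of Eu-151; then Eu-153 has abundance 1 − x.
150.9199·x + 152.9212·(1 − x) = 151.9644
(150.9199 − 152.9212)·x = 151.9644 − 152.9212
x = -0.9568 / -2.0013 = 0.47809 → 47.81% Eu-151, 52.19% Eu-153.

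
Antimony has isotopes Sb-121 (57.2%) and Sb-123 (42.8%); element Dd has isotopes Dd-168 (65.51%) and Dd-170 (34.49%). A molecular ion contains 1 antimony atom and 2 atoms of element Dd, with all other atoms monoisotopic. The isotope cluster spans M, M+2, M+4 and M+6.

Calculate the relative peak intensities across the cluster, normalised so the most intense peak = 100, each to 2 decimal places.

55.52 : 100.00 : 59.13 : 11.51

Antimony pattern (n=1): 0.5720 : 0.4280
Element Dd pattern (n=2): 0.42915601 : 0.45188798 : 0.11895601
Convolve the two distributions (both contribute in 2-u steps):
  M: 0.5720×0.42915601 = 0.245477
  M+2: 0.5720×0.45188798 + 0.4280×0.42915601 = 0.442159
  M+4: 0.5720×0.11895601 + 0.4280×0.45188798 = 0.261451
  M+6: 0.4280×0.11895601 = 0.050913
Scale to base peak (0.442159) = 100: 55.52 : 100.00 : 59.13 : 11.51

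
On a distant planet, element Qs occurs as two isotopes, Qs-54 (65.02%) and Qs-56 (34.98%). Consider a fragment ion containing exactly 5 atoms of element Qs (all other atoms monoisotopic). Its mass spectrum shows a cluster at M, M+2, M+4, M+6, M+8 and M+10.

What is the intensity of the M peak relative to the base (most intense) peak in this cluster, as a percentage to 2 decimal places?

(0.6502 + 0.3498)^5 gives M 0.1162, M+2 0.3126, M+4 0.3363, M+6 0.1809, M+8 0.0487, M+10 0.0052; the largest is M+4.
P(M+4) = C(5,2) × 0.6502^3 × 0.3498^2 = 10 × 0.27487858 × 0.12236004 = 0.336342 (base)
P(M) = C(5,0) × 0.6502^5 × 0.3498^0 = 1 × 0.11620768 × 1.0000 = 0.116208
Relative intensity = 0.116208 / 0.336342 × 100 = 34.55

34.55%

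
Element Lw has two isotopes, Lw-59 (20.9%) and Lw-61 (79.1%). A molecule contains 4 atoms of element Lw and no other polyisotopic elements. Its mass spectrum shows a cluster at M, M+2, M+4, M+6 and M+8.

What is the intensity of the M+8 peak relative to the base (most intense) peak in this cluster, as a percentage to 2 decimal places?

Term probabilities: M 0.0019, M+2 0.0289, M+4 0.1640, M+6 0.4137, M+8 0.3915. Base peak = M+6.
P(M+6) = C(4,3) × 0.209^1 × 0.791^3 = 4 × 0.2090 × 0.49491367 = 0.413748 (base)
P(M+8) = C(4,4) × 0.209^0 × 0.791^4 = 1 × 1.0000 × 0.39147671 = 0.391477
Relative intensity = 0.391477 / 0.413748 × 100 = 94.62

94.62%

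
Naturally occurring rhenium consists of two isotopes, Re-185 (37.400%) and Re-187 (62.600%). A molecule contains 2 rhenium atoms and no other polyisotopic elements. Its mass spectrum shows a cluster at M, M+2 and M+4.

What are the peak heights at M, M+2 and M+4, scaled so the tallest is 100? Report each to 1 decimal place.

Expanding (0.37400 + 0.62600)^2:
P(M) = 0.37400^2 = 0.139876
P(M+2) = 2 × 0.37400^1 × 0.62600^1 = 0.468248
P(M+4) = 0.62600^2 = 0.391876
The M+2 peak is largest (0.468248); scaling to 100 gives 29.9 : 100.0 : 83.7.

29.9 : 100.0 : 83.7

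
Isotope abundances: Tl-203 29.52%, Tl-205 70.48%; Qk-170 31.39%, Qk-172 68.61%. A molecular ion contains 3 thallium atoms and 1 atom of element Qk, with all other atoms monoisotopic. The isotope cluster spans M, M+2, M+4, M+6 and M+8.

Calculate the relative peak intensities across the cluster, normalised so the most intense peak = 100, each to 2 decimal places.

Thallium pattern (n=3): 0.02572463 : 0.18425524 : 0.43991564 : 0.35010449
Element Qk pattern (n=1): 0.3139 : 0.6861
Convolve the two distributions (both contribute in 2-u steps):
  M: 0.02572463×0.3139 = 0.008075
  M+2: 0.02572463×0.6861 + 0.18425524×0.3139 = 0.075487
  M+4: 0.18425524×0.6861 + 0.43991564×0.3139 = 0.264507
  M+6: 0.43991564×0.6861 + 0.35010449×0.3139 = 0.411724
  M+8: 0.35010449×0.6861 = 0.240207
Scale to base peak (0.411724) = 100: 1.96 : 18.33 : 64.24 : 100.00 : 58.34

1.96 : 18.33 : 64.24 : 100.00 : 58.34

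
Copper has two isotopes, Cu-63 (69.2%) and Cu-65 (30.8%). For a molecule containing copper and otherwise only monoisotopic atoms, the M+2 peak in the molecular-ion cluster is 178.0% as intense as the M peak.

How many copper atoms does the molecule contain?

4

With n Cu atoms, P(M+2)/P(M) = C(n,1)·p^(n−1)q / p^n = n·q/p = n · 0.308/0.692.
n = 1.780 × 0.692/0.308 = 4.00 ≈ 4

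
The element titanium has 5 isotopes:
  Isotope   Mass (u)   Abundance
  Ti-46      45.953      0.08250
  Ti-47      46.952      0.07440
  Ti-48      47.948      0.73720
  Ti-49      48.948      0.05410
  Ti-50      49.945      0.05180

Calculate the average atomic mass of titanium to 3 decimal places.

Weight each isotope mass by its fractional abundance: 0.08250 × 45.953 + 0.07440 × 46.952 + 0.73720 × 47.948 + 0.05410 × 48.948 + 0.05180 × 49.945
= 3.7911 + 3.4932 + 35.3473 + 2.6481 + 2.5872 = 47.8669 u

47.867 u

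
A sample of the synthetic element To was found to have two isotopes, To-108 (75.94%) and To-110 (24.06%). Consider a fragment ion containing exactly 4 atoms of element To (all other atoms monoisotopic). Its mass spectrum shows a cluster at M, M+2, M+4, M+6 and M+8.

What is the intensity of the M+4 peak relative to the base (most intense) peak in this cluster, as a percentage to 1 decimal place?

47.5%

Binomial terms of (0.7594 + 0.2406)^4: M 0.3326, M+2 0.4215, M+4 0.2003, M+6 0.0423, M+8 0.0034 → M+2 is the base peak.
P(M+2) = C(4,1) × 0.7594^3 × 0.2406^1 = 4 × 0.43793714 × 0.2406 = 0.421471 (base)
P(M+4) = C(4,2) × 0.7594^2 × 0.2406^2 = 6 × 0.57668836 × 0.05788836 = 0.200301
Relative intensity = 0.200301 / 0.421471 × 100 = 47.5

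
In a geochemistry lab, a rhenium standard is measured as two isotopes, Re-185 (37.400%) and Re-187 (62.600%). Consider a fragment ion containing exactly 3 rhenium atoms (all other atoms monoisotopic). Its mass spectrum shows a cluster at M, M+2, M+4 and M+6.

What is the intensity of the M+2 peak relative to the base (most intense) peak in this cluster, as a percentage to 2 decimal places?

59.74%

Binomial terms of (0.37400 + 0.62600)^3: M 0.0523, M+2 0.2627, M+4 0.4397, M+6 0.2453 → M+4 is the base peak.
P(M+4) = C(3,2) × 0.37400^1 × 0.62600^2 = 3 × 0.3740 × 0.391876 = 0.439685 (base)
P(M+2) = C(3,1) × 0.37400^2 × 0.62600^1 = 3 × 0.139876 × 0.6260 = 0.262687
Relative intensity = 0.262687 / 0.439685 × 100 = 59.74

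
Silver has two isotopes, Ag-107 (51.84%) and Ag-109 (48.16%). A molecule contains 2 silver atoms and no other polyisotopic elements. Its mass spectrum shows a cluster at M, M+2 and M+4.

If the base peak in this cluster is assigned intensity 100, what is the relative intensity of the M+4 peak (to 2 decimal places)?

46.45

Binomial terms of (0.5184 + 0.4816)^2: M 0.2687, M+2 0.4993, M+4 0.2319 → M+2 is the base peak.
P(M+2) = C(2,1) × 0.5184^1 × 0.4816^1 = 2 × 0.5184 × 0.4816 = 0.499323 (base)
P(M+4) = C(2,2) × 0.5184^0 × 0.4816^2 = 1 × 1.0000 × 0.23193856 = 0.231939
Relative intensity = 0.231939 / 0.499323 × 100 = 46.45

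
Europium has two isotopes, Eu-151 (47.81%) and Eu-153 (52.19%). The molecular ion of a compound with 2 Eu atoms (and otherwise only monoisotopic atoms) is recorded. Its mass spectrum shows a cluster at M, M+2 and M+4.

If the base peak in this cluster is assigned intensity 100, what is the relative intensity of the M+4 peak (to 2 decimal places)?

54.58

Term probabilities: M 0.2286, M+2 0.4990, M+4 0.2724. Base peak = M+2.
P(M+2) = C(2,1) × 0.4781^1 × 0.5219^1 = 2 × 0.4781 × 0.5219 = 0.499041 (base)
P(M+4) = C(2,2) × 0.4781^0 × 0.5219^2 = 1 × 1.0000 × 0.27237961 = 0.272380
Relative intensity = 0.272380 / 0.499041 × 100 = 54.58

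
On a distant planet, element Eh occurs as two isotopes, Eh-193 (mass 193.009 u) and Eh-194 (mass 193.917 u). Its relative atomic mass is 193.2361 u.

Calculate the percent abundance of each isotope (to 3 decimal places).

Writing the weighted mean with unknown fraction x of Eh-193:
193.009·x + 193.917·(1 − x) = 193.2361
(193.009 − 193.917)·x = 193.2361 − 193.917
x = -0.6809 / -0.908 = 0.74989 → 74.989% Eh-193, 25.011% Eh-194.

Eh-193: 74.989%, Eh-194: 25.011%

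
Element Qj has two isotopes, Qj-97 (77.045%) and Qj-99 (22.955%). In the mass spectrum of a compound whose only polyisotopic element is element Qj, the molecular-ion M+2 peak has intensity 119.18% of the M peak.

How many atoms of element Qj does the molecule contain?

4

For n independent Qj atoms, I(M+2)/I(M) = n · (abundance Qj-99) / (abundance Qj-97) = n · 0.22955/0.77045.
n = 1.1918 × 0.77045/0.22955 = 4.00 ≈ 4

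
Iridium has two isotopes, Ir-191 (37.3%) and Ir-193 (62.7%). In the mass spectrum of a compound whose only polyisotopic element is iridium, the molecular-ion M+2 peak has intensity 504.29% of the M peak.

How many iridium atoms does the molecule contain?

For n independent Ir atoms, I(M+2)/I(M) = n · (abundance Ir-193) / (abundance Ir-191) = n · 0.627/0.373.
n = 5.0429 × 0.373/0.627 = 3.00 ≈ 3

3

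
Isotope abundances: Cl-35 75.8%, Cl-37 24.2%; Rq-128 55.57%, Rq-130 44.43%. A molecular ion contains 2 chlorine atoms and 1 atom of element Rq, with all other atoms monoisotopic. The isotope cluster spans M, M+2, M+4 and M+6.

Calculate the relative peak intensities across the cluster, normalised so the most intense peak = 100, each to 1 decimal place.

69.5 : 100.0 : 42.6 : 5.7

Chlorine pattern (n=2): 0.574564 : 0.366872 : 0.058564
Element Rq pattern (n=1): 0.5557 : 0.4443
Convolve the two distributions (both contribute in 2-u steps):
  M: 0.574564×0.5557 = 0.319285
  M+2: 0.574564×0.4443 + 0.366872×0.5557 = 0.459150
  M+4: 0.366872×0.4443 + 0.058564×0.5557 = 0.195545
  M+6: 0.058564×0.4443 = 0.026020
Scale to base peak (0.459150) = 100: 69.5 : 100.0 : 42.6 : 5.7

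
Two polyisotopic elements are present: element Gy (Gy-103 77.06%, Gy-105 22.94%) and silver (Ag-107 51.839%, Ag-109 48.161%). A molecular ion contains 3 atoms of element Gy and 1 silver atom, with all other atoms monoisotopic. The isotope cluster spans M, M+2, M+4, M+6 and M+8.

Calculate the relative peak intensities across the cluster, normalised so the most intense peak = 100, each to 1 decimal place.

Element Gy pattern (n=3): 0.45760105 : 0.40866992 : 0.121657 : 0.01207203
Silver pattern (n=1): 0.51839 : 0.48161
Convolve the two distributions (both contribute in 2-u steps):
  M: 0.45760105×0.51839 = 0.237216
  M+2: 0.45760105×0.48161 + 0.40866992×0.51839 = 0.432236
  M+4: 0.40866992×0.48161 + 0.121657×0.51839 = 0.259885
  M+6: 0.121657×0.48161 + 0.01207203×0.51839 = 0.064849
  M+8: 0.01207203×0.48161 = 0.005814
Scale to base peak (0.432236) = 100: 54.9 : 100.0 : 60.1 : 15.0 : 1.3

54.9 : 100.0 : 60.1 : 15.0 : 1.3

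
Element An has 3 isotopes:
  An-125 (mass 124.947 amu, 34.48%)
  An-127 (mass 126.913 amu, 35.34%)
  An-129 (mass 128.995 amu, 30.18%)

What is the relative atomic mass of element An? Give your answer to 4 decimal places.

126.8635 amu

The abundance-weighted mean is 0.3448 × 124.947 + 0.3534 × 126.913 + 0.3018 × 128.995
= 43.08173 + 44.85105 + 38.93069 = 126.86347 amu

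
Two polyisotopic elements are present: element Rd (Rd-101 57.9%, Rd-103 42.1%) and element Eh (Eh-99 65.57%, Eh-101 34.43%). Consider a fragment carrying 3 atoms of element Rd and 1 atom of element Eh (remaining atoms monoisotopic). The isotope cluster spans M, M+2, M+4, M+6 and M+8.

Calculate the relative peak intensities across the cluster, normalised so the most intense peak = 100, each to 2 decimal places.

36.61 : 99.08 : 100.00 : 44.56 : 7.39

Element Rd pattern (n=3): 0.19410454 : 0.42340938 : 0.30786762 : 0.07461846
Element Eh pattern (n=1): 0.6557 : 0.3443
Convolve the two distributions (both contribute in 2-u steps):
  M: 0.19410454×0.6557 = 0.127274
  M+2: 0.19410454×0.3443 + 0.42340938×0.6557 = 0.344460
  M+4: 0.42340938×0.3443 + 0.30786762×0.6557 = 0.347649
  M+6: 0.30786762×0.3443 + 0.07461846×0.6557 = 0.154926
  M+8: 0.07461846×0.3443 = 0.025691
Scale to base peak (0.347649) = 100: 36.61 : 99.08 : 100.00 : 44.56 : 7.39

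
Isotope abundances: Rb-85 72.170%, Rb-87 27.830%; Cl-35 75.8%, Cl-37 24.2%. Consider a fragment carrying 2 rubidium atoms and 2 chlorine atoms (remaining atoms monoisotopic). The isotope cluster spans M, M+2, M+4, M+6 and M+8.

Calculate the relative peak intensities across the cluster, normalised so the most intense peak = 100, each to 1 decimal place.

70.9 : 100.0 : 52.7 : 12.3 : 1.1

Rubidium pattern (n=2): 0.52085089 : 0.40169822 : 0.07745089
Chlorine pattern (n=2): 0.574564 : 0.366872 : 0.058564
Convolve the two distributions (both contribute in 2-u steps):
  M: 0.52085089×0.574564 = 0.299262
  M+2: 0.52085089×0.366872 + 0.40169822×0.574564 = 0.421887
  M+4: 0.52085089×0.058564 + 0.40169822×0.366872 + 0.07745089×0.574564 = 0.222375
  M+6: 0.40169822×0.058564 + 0.07745089×0.366872 = 0.051940
  M+8: 0.07745089×0.058564 = 0.004536
Scale to base peak (0.421887) = 100: 70.9 : 100.0 : 52.7 : 12.3 : 1.1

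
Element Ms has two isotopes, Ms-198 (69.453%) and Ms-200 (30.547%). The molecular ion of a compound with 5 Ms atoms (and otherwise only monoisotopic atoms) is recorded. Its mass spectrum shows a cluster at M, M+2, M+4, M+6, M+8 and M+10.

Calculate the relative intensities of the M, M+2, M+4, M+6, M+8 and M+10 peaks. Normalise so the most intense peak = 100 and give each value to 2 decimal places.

The 5 Ms atoms are independent, so intensities follow the terms of (0.69453 + 0.30547)^5.
P(M) = 0.69453^5 = 0.161605
P(M+2) = 5 × 0.69453^4 × 0.30547^1 = 0.355388
P(M+4) = 10 × 0.69453^3 × 0.30547^2 = 0.312615
P(M+6) = 10 × 0.69453^2 × 0.30547^3 = 0.137495
P(M+8) = 5 × 0.69453^1 × 0.30547^4 = 0.030237
P(M+10) = 0.30547^5 = 0.002660
The M+2 peak is largest (0.355388); scaling to 100 gives 45.47 : 100.00 : 87.96 : 38.69 : 8.51 : 0.75.

45.47 : 100.00 : 87.96 : 38.69 : 8.51 : 0.75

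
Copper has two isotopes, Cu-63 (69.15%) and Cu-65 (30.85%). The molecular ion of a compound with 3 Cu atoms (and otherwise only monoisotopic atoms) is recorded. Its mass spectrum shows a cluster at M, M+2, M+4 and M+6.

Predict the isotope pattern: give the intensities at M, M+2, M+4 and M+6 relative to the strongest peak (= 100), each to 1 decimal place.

74.7 : 100.0 : 44.6 : 6.6

Expanding (0.6915 + 0.3085)^3:
P(M) = 0.6915^3 = 0.330656
P(M+2) = 3 × 0.6915^2 × 0.3085^1 = 0.442548
P(M+4) = 3 × 0.6915^1 × 0.3085^2 = 0.197435
P(M+6) = 0.3085^3 = 0.029361
The M+2 peak is largest (0.442548); scaling to 100 gives 74.7 : 100.0 : 44.6 : 6.6.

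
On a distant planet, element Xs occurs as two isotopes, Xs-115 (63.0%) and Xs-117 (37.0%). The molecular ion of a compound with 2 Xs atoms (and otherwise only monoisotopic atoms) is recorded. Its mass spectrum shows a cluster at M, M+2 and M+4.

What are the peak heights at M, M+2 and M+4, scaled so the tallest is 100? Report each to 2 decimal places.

Each Xs atom is independently Xs-115 (p = 0.630) or Xs-117 (q = 0.370); the cluster is the binomial expansion (p + q)^2.
P(M) = 0.630^2 = 0.396900
P(M+2) = 2 × 0.630^1 × 0.370^1 = 0.466200
P(M+4) = 0.370^2 = 0.136900
The M+2 peak is largest (0.466200); scaling to 100 gives 85.14 : 100.00 : 29.37.

85.14 : 100.00 : 29.37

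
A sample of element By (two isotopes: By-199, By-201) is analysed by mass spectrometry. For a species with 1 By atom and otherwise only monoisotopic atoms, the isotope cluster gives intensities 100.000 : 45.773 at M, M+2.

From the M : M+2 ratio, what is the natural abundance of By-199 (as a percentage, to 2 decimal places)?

Let p = fractional abundance of By-199. I(M+2)/I(M) = [C(1,1)·p^0·(1−p)] / p^1 = 1·(1−p)/p = 45.773/100.000 = 0.4577
(1−p)/p = 0.4577/1 = 0.4577  ⇒  p = 1/(1 + 0.4577) = 0.6860
By-199: 68.60%, By-201: 31.40%.

68.60%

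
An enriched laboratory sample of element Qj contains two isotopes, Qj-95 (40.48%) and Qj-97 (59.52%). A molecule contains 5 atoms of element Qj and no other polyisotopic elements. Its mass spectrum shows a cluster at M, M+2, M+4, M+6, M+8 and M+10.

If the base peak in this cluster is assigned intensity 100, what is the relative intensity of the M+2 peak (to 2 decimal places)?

Binomial terms of (0.4048 + 0.5952)^5: M 0.0109, M+2 0.0799, M+4 0.2350, M+6 0.3455, M+8 0.2540, M+10 0.0747 → M+6 is the base peak.
P(M+6) = C(5,3) × 0.4048^2 × 0.5952^3 = 10 × 0.16386304 × 0.21085736 = 0.345517 (base)
P(M+2) = C(5,1) × 0.4048^4 × 0.5952^1 = 5 × 0.0268511 × 0.5952 = 0.079909
Relative intensity = 0.079909 / 0.345517 × 100 = 23.13

23.13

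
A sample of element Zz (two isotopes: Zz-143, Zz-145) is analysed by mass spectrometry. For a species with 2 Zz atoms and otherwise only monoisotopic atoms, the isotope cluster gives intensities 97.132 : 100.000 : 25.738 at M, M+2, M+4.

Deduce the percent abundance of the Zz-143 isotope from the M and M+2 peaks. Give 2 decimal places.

66.02%

Let p = fractional abundance of Zz-143. I(M+2)/I(M) = [C(2,1)·p^1·(1−p)] / p^2 = 2·(1−p)/p = 100.000/97.132 = 1.0295
(1−p)/p = 1.0295/2 = 0.5148  ⇒  p = 1/(1 + 0.5148) = 0.6602
Zz-143: 66.02%, Zz-145: 33.98%.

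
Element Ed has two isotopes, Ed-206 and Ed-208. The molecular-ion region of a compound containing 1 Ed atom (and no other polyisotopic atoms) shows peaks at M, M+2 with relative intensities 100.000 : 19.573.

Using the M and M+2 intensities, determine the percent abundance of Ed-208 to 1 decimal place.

Write p for the Ed-206 fraction. I(M+2)/I(M) = [C(1,1)·p^0·(1−p)] / p^1 = 1·(1−p)/p = 19.573/100.000 = 0.1957
(1−p)/p = 0.1957/1 = 0.1957  ⇒  p = 1/(1 + 0.1957) = 0.8363
Ed-206: 83.6%, Ed-208: 16.4%.

16.4%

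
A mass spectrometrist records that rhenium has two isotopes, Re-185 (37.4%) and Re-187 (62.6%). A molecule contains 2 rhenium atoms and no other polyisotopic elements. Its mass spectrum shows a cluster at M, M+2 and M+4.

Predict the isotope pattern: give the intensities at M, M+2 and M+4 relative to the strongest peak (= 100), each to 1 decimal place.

29.9 : 100.0 : 83.7

Expanding (0.374 + 0.626)^2:
P(M) = 0.374^2 = 0.139876
P(M+2) = 2 × 0.374^1 × 0.626^1 = 0.468248
P(M+4) = 0.626^2 = 0.391876
The M+2 peak is largest (0.468248); scaling to 100 gives 29.9 : 100.0 : 83.7.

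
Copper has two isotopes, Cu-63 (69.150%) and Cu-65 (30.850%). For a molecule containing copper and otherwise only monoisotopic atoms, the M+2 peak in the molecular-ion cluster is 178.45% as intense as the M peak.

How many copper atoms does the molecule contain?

With n Cu atoms, P(M+2)/P(M) = C(n,1)·p^(n−1)q / p^n = n·q/p = n · 0.30850/0.69150.
n = 1.7845 × 0.69150/0.30850 = 4.00 ≈ 4

4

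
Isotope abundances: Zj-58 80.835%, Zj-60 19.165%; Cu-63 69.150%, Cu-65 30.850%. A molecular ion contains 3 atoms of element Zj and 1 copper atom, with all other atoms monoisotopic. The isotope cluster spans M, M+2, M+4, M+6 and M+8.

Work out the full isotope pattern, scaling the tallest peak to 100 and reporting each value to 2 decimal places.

Element Zj pattern (n=3): 0.52819992 : 0.37568942 : 0.08907141 : 0.00703925
Copper pattern (n=1): 0.6915 : 0.3085
Convolve the two distributions (both contribute in 2-u steps):
  M: 0.52819992×0.6915 = 0.365250
  M+2: 0.52819992×0.3085 + 0.37568942×0.6915 = 0.422739
  M+4: 0.37568942×0.3085 + 0.08907141×0.6915 = 0.177493
  M+6: 0.08907141×0.3085 + 0.00703925×0.6915 = 0.032346
  M+8: 0.00703925×0.3085 = 0.002172
Scale to base peak (0.422739) = 100: 86.40 : 100.00 : 41.99 : 7.65 : 0.51

86.40 : 100.00 : 41.99 : 7.65 : 0.51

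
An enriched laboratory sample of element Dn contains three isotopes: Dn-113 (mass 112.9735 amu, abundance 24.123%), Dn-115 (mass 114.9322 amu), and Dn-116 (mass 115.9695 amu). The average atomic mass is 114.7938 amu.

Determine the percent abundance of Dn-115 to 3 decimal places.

43.669%

Let x and y be the fractions of Dn-115 and Dn-116. Then x + y = 1 − 0.24123 = 0.75877 and 114.9322x + 115.9695y = 114.7938 − 0.24123×112.9735 = 87.541202595.
Substituting: 114.9322x + 115.9695(0.75877 − x) = 87.541202595
(114.9322 − 115.9695)x = -0.45297492  ⇒  x = 0.43669, y = 0.32208
Dn-115: 43.669%, Dn-116: 32.208%.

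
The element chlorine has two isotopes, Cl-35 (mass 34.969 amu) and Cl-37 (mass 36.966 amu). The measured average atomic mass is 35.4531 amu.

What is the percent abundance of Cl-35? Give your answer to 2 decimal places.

Let x be the fractional abundance of Cl-35; then Cl-37 has abundance 1 − x.
34.969·x + 36.966·(1 − x) = 35.4531
(34.969 − 36.966)·x = 35.4531 − 36.966
x = -1.5129 / -1.997 = 0.75759 → 75.76% Cl-35, 24.24% Cl-37.

75.76%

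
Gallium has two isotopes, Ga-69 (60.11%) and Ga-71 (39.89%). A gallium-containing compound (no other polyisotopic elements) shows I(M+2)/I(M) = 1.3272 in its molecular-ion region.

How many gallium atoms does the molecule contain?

2

The M+2/M ratio from n Ga atoms is n · q/p = n · 0.3989/0.6011.
n = 1.3272 × 0.6011/0.3989 = 2.00 ≈ 2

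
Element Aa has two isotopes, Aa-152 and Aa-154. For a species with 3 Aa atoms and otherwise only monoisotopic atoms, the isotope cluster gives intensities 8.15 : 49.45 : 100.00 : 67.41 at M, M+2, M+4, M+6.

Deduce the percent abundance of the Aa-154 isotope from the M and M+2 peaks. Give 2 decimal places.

66.91%

Write p for the Aa-152 fraction. I(M+2)/I(M) = [C(3,1)·p^2·(1−p)] / p^3 = 3·(1−p)/p = 49.45/8.15 = 6.0675
(1−p)/p = 6.0675/3 = 2.0225  ⇒  p = 1/(1 + 2.0225) = 0.3309
Aa-152: 33.09%, Aa-154: 66.91%.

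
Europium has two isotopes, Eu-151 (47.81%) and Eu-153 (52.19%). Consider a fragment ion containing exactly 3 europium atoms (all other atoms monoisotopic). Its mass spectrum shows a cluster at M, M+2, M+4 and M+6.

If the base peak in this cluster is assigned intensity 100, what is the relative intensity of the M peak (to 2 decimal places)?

Term probabilities: M 0.1093, M+2 0.3579, M+4 0.3907, M+6 0.1422. Base peak = M+4.
P(M+4) = C(3,2) × 0.4781^1 × 0.5219^2 = 3 × 0.4781 × 0.27237961 = 0.390674 (base)
P(M) = C(3,0) × 0.4781^3 × 0.5219^0 = 1 × 0.10928391 × 1.0000 = 0.109284
Relative intensity = 0.109284 / 0.390674 × 100 = 27.97

27.97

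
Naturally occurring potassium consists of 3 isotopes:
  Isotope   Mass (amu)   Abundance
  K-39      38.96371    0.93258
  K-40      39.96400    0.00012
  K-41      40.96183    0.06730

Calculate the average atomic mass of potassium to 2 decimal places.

Average mass = Σ (abundance × isotope mass) = 0.93258 × 38.96371 + 0.00012 × 39.96400 + 0.06730 × 40.96183
= 36.336777 + 0.004796 + 2.756731 = 39.098304 amu

39.10 amu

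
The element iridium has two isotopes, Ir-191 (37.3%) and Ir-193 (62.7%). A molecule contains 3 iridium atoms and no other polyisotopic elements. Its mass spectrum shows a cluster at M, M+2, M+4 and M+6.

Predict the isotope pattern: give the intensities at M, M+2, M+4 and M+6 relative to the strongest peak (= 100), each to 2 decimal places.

11.80 : 59.49 : 100.00 : 56.03

The 3 Ir atoms are independent, so intensities follow the terms of (0.373 + 0.627)^3.
P(M) = 0.373^3 = 0.051895
P(M+2) = 3 × 0.373^2 × 0.627^1 = 0.261702
P(M+4) = 3 × 0.373^1 × 0.627^2 = 0.439911
P(M+6) = 0.627^3 = 0.246492
The M+4 peak is largest (0.439911); scaling to 100 gives 11.80 : 59.49 : 100.00 : 56.03.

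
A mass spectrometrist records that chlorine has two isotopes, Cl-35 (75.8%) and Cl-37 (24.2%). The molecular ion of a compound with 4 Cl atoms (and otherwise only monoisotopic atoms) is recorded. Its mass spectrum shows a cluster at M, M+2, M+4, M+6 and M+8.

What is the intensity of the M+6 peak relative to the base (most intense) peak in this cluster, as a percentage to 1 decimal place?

10.2%

(0.758 + 0.242)^4 gives M 0.3301, M+2 0.4216, M+4 0.2019, M+6 0.0430, M+8 0.0034; the largest is M+2.
P(M+2) = C(4,1) × 0.758^3 × 0.242^1 = 4 × 0.43551951 × 0.2420 = 0.421583 (base)
P(M+6) = C(4,3) × 0.758^1 × 0.242^3 = 4 × 0.7580 × 0.01417249 = 0.042971
Relative intensity = 0.042971 / 0.421583 × 100 = 10.2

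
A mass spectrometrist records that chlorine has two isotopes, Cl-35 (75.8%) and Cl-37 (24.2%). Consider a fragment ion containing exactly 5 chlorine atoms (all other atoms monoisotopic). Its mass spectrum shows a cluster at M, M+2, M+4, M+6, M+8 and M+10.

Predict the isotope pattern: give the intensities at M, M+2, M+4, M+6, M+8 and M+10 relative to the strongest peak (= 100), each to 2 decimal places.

Each Cl atom is independently Cl-35 (p = 0.758) or Cl-37 (q = 0.242); the cluster is the binomial expansion (p + q)^5.
P(M) = 0.758^5 = 0.250234
P(M+2) = 5 × 0.758^4 × 0.242^1 = 0.399450
P(M+4) = 10 × 0.758^3 × 0.242^2 = 0.255058
P(M+6) = 10 × 0.758^2 × 0.242^3 = 0.081430
P(M+8) = 5 × 0.758^1 × 0.242^4 = 0.012999
P(M+10) = 0.242^5 = 0.000830
The M+2 peak is largest (0.399450); scaling to 100 gives 62.64 : 100.00 : 63.85 : 20.39 : 3.25 : 0.21.

62.64 : 100.00 : 63.85 : 20.39 : 3.25 : 0.21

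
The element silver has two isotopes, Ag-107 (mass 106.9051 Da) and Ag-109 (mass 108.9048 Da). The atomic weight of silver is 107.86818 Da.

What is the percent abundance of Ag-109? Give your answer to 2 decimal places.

Writing the weighted mean with unknown fraction x of Ag-107:
106.9051·x + 108.9048·(1 − x) = 107.86818
(106.9051 − 108.9048)·x = 107.86818 − 108.9048
x = -1.03662 / -1.9997 = 0.51839 → 51.84% Ag-107, 48.16% Ag-109.

48.16%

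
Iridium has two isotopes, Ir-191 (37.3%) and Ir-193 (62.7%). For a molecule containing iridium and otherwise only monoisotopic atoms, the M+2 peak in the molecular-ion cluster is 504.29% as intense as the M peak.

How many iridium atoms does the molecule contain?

3

For n independent Ir atoms, I(M+2)/I(M) = n · (abundance Ir-193) / (abundance Ir-191) = n · 0.627/0.373.
n = 5.0429 × 0.373/0.627 = 3.00 ≈ 3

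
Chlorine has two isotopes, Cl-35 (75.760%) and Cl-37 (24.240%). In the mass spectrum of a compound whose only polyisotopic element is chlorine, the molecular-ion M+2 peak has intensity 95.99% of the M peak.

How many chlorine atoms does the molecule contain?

3

For n independent Cl atoms, I(M+2)/I(M) = n · (abundance Cl-37) / (abundance Cl-35) = n · 0.24240/0.75760.
n = 0.9599 × 0.75760/0.24240 = 3.00 ≈ 3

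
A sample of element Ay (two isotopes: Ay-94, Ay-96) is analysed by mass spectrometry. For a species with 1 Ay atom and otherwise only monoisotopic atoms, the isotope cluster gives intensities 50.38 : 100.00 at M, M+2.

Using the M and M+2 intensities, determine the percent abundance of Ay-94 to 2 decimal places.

33.50%

Let p = fractional abundance of Ay-94. I(M+2)/I(M) = [C(1,1)·p^0·(1−p)] / p^1 = 1·(1−p)/p = 100.00/50.38 = 1.9849
(1−p)/p = 1.9849/1 = 1.9849  ⇒  p = 1/(1 + 1.9849) = 0.3350
Ay-94: 33.50%, Ay-96: 66.50%.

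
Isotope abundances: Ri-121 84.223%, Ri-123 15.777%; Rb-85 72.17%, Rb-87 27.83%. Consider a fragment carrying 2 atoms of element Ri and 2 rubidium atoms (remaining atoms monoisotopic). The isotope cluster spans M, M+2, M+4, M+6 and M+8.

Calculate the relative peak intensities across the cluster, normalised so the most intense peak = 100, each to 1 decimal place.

87.3 : 100.0 : 41.3 : 7.2 : 0.5

Element Ri pattern (n=2): 0.70935137 : 0.26575725 : 0.02489137
Rubidium pattern (n=2): 0.52085089 : 0.40169822 : 0.07745089
Convolve the two distributions (both contribute in 2-u steps):
  M: 0.70935137×0.52085089 = 0.369466
  M+2: 0.70935137×0.40169822 + 0.26575725×0.52085089 = 0.423365
  M+4: 0.70935137×0.07745089 + 0.26575725×0.40169822 + 0.02489137×0.52085089 = 0.174659
  M+6: 0.26575725×0.07745089 + 0.02489137×0.40169822 = 0.030582
  M+8: 0.02489137×0.07745089 = 0.001928
Scale to base peak (0.423365) = 100: 87.3 : 100.0 : 41.3 : 7.2 : 0.5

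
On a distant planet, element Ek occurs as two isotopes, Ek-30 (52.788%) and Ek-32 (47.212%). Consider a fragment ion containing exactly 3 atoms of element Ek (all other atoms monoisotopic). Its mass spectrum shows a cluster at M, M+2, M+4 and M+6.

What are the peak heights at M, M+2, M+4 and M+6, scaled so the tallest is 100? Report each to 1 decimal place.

The 3 Ek atoms are independent, so intensities follow the terms of (0.52788 + 0.47212)^3.
P(M) = 0.52788^3 = 0.147098
P(M+2) = 3 × 0.52788^2 × 0.47212^1 = 0.394679
P(M+4) = 3 × 0.52788^1 × 0.47212^2 = 0.352989
P(M+6) = 0.47212^3 = 0.105234
The M+2 peak is largest (0.394679); scaling to 100 gives 37.3 : 100.0 : 89.4 : 26.7.

37.3 : 100.0 : 89.4 : 26.7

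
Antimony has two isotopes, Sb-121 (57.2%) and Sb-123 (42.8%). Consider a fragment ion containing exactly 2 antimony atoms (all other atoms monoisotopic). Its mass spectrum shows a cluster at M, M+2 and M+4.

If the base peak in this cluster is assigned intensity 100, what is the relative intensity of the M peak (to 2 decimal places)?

(0.572 + 0.428)^2 gives M 0.3272, M+2 0.4896, M+4 0.1832; the largest is M+2.
P(M+2) = C(2,1) × 0.572^1 × 0.428^1 = 2 × 0.5720 × 0.4280 = 0.489632 (base)
P(M) = C(2,0) × 0.572^2 × 0.428^0 = 1 × 0.327184 × 1.0000 = 0.327184
Relative intensity = 0.327184 / 0.489632 × 100 = 66.82

66.82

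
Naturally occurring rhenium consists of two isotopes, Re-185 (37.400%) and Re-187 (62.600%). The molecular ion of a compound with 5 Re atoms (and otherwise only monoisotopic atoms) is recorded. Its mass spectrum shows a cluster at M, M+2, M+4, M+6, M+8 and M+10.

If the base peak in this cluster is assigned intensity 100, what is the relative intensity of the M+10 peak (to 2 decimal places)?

(0.37400 + 0.62600)^5 gives M 0.0073, M+2 0.0612, M+4 0.2050, M+6 0.3431, M+8 0.2872, M+10 0.0961; the largest is M+6.
P(M+6) = C(5,3) × 0.37400^2 × 0.62600^3 = 10 × 0.139876 × 0.24531438 = 0.343136 (base)
P(M+10) = C(5,5) × 0.37400^0 × 0.62600^5 = 1 × 1.0000 × 0.09613282 = 0.096133
Relative intensity = 0.096133 / 0.343136 × 100 = 28.02

28.02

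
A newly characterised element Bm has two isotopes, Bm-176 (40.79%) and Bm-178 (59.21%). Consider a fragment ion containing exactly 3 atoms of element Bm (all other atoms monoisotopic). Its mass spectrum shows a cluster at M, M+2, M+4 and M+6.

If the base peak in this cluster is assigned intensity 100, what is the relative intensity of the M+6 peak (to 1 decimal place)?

Term probabilities: M 0.0679, M+2 0.2955, M+4 0.4290, M+6 0.2076. Base peak = M+4.
P(M+4) = C(3,2) × 0.4079^1 × 0.5921^2 = 3 × 0.4079 × 0.35058241 = 0.429008 (base)
P(M+6) = C(3,3) × 0.4079^0 × 0.5921^3 = 1 × 1.0000 × 0.20757984 = 0.207580
Relative intensity = 0.207580 / 0.429008 × 100 = 48.4

48.4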